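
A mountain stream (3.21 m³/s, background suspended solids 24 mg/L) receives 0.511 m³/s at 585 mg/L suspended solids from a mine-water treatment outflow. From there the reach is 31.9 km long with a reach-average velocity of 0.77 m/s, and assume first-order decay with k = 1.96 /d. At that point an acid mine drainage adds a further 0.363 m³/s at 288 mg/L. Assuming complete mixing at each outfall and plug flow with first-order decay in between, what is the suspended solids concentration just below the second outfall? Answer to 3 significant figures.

Mixed concentration C = ΣQC/ΣQ = (3.210·24.00 + 0.5110·585.0) / 3.721 = 376.0/3.721 = 101.0 mg/L; combined flow 3.721 m³/s.
Travel time t = 31.9·1000 / 0.77 = 41430 s = 11.51 h.
First-order decay: C = 101.0·exp(−k·t) = 101.0·0.3907 = 39.48 mg/L.
Second outfall: C = (3.721·39.48 + 0.3630·288.0)/4.084 = 61.57 mg/L.

61.6 mg/L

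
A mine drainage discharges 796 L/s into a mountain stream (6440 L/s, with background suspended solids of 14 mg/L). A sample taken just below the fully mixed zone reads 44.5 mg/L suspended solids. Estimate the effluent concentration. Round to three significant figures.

291 mg/L

Mass balance: 6440·14.00 + 796.0·Cₑ = 7236·44.50
→ Cₑ = (7236·44.50 − 6440·14.00) / 796.0 = 291.3 mg/L.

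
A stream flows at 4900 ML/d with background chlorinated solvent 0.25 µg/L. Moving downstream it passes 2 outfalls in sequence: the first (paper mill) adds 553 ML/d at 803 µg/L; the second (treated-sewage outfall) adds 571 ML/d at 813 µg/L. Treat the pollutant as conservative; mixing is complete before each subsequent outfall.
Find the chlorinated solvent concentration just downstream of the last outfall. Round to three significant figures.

151 µg/L

Below outfall 1: Q → 5453 ML/d, C = (4900·0.2500 + 553.0·803.0)/5453 = 81.66 µg/L.
Below outfall 2: Q → 6024 ML/d, C = (5453·81.66 + 571.0·813.0)/6024 = 151.0 µg/L.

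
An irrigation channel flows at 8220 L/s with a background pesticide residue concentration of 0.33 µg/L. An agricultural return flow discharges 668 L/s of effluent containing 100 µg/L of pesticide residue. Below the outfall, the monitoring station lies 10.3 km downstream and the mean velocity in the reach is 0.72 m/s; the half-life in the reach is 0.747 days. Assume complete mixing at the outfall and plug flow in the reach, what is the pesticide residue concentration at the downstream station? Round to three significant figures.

6.71 µg/L

Mass balance: C = (8220·0.3300 + 668.0·100.0) / 8888 = 69510/8888 = 7.821 µg/L.
Travel time t = 10.3·1000 / 0.72 = 14310 s = 3.974 h.
Half-life 0.747 d → k = ln 2 / 0.747 = 0.9279 d⁻¹.
Decay over the reach: 7.821·exp(−kt) = 7.821·0.8576 = 6.707 µg/L.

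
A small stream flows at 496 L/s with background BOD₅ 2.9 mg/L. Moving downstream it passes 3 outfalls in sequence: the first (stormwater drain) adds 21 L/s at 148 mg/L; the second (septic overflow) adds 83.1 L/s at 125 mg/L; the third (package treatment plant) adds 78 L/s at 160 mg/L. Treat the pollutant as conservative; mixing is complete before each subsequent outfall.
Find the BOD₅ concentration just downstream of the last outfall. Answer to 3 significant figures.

40.4 mg/L

Outfall 1: combined Q = 517.0 L/s; C = (496.0·2.900 + 21.00·148.0)/517.0 = 8.794 mg/L.
Outfall 2: combined Q = 600.1 L/s; C = (517.0·8.794 + 83.10·125.0)/600.1 = 24.89 mg/L.
Outfall 3: combined Q = 678.1 L/s; C = (600.1·24.89 + 78.00·160.0)/678.1 = 40.43 mg/L.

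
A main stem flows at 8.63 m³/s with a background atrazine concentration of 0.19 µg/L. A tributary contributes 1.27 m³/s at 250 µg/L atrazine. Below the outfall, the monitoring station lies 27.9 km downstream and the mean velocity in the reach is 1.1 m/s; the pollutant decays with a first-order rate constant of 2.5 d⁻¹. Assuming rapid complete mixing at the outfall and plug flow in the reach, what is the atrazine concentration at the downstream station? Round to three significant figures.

15.5 µg/L

Flow-weighted average: C = (8.630·0.1900 + 1.270·250.0) / 9.900 = 319.1/9.900 = 32.24 µg/L.
Travel time t = 27.9·1000 / 1.1 = 25360 s = 7.045 h.
Applying C = C₀e^(−kt): 32.24 × 0.4800 = 15.47 µg/L.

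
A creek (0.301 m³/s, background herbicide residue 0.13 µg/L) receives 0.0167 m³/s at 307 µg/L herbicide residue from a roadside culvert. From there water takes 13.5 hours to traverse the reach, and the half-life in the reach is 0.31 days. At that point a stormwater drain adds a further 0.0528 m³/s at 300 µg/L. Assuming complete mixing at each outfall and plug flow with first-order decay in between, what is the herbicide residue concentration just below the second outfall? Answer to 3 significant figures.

46.7 µg/L

Mass balance: C = (0.3010·0.1300 + 0.01670·307.0) / 0.3177 = 5.166/0.3177 = 16.26 µg/L; combined flow 0.3177 m³/s.
Half-life 0.31 d → k = ln 2 / 0.31 = 2.236 d⁻¹.
Decay over the reach: 16.26·exp(−kt) = 16.26·0.2843 = 4.623 µg/L.
Second outfall: C = (0.3177·4.623 + 0.05280·300.0)/0.3705 = 46.72 µg/L.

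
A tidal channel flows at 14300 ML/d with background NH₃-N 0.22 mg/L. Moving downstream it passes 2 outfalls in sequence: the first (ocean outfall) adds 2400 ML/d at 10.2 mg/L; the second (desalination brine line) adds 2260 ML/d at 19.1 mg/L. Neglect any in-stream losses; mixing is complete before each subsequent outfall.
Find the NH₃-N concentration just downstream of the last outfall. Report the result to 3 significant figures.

Below outfall 1: Q → 16700 ML/d, C = (14300·0.2200 + 2400·10.20)/16700 = 1.654 mg/L.
Below outfall 2: Q → 18960 ML/d, C = (16700·1.654 + 2260·19.10)/18960 = 3.734 mg/L.

3.73 mg/L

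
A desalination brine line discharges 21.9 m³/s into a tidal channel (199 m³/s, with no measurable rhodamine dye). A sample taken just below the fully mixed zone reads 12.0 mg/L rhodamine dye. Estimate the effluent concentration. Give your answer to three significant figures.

Mass balance: 199.0·0 + 21.90·Cₑ = 220.9·12.00
→ Cₑ = (220.9·12.00 − 199.0·0) / 21.90 = 121.0 mg/L.

121 mg/L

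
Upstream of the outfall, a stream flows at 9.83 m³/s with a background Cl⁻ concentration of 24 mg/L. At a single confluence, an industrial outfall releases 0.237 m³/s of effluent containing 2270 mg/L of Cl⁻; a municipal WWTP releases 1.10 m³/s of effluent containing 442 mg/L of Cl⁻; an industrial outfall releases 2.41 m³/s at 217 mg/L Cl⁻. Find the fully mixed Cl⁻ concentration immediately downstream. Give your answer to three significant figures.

131 mg/L

Mixed concentration C = ΣQC/ΣQ = (9.830·24.00 + 0.2370·2270 + 1.100·442.0 + 2.410·217.0) / 13.58 = 1783/13.58 = 131.3 mg/L.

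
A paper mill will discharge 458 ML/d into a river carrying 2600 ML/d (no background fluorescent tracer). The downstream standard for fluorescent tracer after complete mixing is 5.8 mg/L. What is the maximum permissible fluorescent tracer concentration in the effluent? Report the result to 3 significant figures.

38.7 mg/L

At the limit, (Qr·Cr + Qe·Cₑ)/(Qr + Qe) = 5.8:
Cₑ = (3058·5.8 − 2600·0) / 458.0 = 38.73 mg/L.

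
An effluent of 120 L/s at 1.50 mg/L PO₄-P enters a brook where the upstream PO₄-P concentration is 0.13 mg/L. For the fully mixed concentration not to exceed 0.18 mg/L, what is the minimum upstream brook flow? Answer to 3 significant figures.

3170 L/s

Set C_mix = 0.18: (Q·0.1300 + 120.0·1.500) / (Q + 120.0) = 0.18
→ Q = 120.0·(1.500 − 0.18)/(0.18 − 0.1300) = 3168 L/s.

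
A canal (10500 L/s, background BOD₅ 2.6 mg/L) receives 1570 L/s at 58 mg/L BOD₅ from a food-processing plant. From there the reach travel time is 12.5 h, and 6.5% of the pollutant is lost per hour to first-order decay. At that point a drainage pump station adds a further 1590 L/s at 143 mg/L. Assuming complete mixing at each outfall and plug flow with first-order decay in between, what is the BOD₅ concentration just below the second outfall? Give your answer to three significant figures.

Mixed concentration C = ΣQC/ΣQ = (10500·2.600 + 1570·58.00) / 12070 = 118400/12070 = 9.806 mg/L; combined flow 12070 L/s.
6.5%/h lost → k = −ln(1 − 0.065) = 0.06721 h⁻¹.
Applying C = C₀e^(−kt): 9.806 × 0.4317 = 4.233 mg/L.
Second outfall: C = (12070·4.233 + 1590·143.0)/13660 = 20.39 mg/L.

20.4 mg/L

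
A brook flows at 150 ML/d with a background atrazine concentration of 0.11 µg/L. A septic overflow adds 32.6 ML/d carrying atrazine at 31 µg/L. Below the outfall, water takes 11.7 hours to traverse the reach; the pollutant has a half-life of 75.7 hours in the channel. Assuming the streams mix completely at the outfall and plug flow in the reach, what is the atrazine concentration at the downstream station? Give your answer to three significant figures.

After mixing, C = (150.0·0.1100 + 32.60·31.00) / 182.6 = 1027/182.6 = 5.625 µg/L.
Half-life 75.7 h → k = ln 2 / 75.7 = 0.009157 h⁻¹ = 0.2198 d⁻¹.
First-order decay: C = 5.625·exp(−k·t) = 5.625·0.8984 = 5.053 µg/L.

5.05 µg/L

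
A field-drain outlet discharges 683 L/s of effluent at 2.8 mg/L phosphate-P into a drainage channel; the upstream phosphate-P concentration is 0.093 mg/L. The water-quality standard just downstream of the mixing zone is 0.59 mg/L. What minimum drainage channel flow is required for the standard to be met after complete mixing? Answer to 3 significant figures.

Set C_mix = 0.59: (Q·0.09300 + 683.0·2.800) / (Q + 683.0) = 0.59
→ Q = 683.0·(2.800 − 0.59)/(0.59 − 0.09300) = 3037 L/s.

3040 L/s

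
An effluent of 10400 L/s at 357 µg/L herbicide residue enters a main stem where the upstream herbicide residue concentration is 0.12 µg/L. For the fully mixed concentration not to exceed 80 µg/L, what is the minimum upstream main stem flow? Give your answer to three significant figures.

Set C_mix = 80: (Q·0.1200 + 10400·357.0) / (Q + 10400) = 80
→ Q = 10400·(357.0 − 80)/(80 − 0.1200) = 36060 L/s.

36100 L/s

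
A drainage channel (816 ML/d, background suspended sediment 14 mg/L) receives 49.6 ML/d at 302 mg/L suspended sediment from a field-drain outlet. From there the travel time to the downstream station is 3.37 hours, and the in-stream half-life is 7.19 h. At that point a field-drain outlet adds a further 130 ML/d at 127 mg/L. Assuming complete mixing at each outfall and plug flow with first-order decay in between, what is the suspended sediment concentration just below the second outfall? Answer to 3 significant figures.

After mixing, C = (816.0·14.00 + 49.60·302.0) / 865.6 = 26400/865.6 = 30.50 mg/L; combined flow 865.6 ML/d.
Half-life 7.19 h → k = ln 2 / 7.19 = 0.09640 h⁻¹ = 2.314 d⁻¹.
First-order decay: C = 30.50·exp(−k·t) = 30.50·0.7226 = 22.04 mg/L.
At the second outfall, C = (865.6·22.04 + 130.0·127.0) / (865.6 + 130.0) = 35.75 mg/L.

35.7 mg/L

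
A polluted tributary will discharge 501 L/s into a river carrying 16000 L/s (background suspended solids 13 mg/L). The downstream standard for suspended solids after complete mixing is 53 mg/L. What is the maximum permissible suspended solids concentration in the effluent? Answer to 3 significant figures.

At the limit, (Qr·Cr + Qe·Cₑ)/(Qr + Qe) = 53:
Cₑ = (16500·53 − 16000·13.00) / 501.0 = 1330 mg/L.

1330 mg/L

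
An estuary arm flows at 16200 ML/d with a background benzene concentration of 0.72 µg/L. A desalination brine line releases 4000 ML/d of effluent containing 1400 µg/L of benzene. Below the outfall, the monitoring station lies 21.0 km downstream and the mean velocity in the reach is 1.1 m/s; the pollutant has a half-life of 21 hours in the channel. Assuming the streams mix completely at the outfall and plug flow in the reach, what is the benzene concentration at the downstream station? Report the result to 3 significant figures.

233 µg/L

Flow-weighted average: C = (16200·0.7200 + 4000·1400) / 20200 = 5612000/20200 = 277.8 µg/L.
Travel time t = 21.0·1000 / 1.1 = 19090 s = 5.303 h.
Half-life 21 h → k = ln 2 / 21 = 0.03301 h⁻¹ = 0.7922 d⁻¹.
Applying C = C₀e^(−kt): 277.8 × 0.8394 = 233.2 µg/L.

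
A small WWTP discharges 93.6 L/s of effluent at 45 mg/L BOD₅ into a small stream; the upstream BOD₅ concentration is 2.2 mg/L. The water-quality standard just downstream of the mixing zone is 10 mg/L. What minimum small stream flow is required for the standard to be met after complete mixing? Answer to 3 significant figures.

Set C_mix = 10: (Q·2.200 + 93.60·45.00) / (Q + 93.60) = 10
→ Q = 93.60·(45.00 − 10)/(10 − 2.200) = 420.0 L/s.

420 L/s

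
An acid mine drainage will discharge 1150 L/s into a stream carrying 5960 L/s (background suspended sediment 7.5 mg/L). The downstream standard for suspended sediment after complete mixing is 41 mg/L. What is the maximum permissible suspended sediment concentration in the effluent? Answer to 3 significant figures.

At the limit, (Qr·Cr + Qe·Cₑ)/(Qr + Qe) = 41:
Cₑ = (7110·41 − 5960·7.500) / 1150 = 214.6 mg/L.

215 mg/L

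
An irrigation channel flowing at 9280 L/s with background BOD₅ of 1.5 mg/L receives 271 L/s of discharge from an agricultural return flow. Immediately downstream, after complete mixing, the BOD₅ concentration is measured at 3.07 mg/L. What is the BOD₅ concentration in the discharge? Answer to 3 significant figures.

56.8 mg/L

Mass balance: 9280·1.500 + 271.0·Cₑ = 9551·3.070
→ Cₑ = (9551·3.070 − 9280·1.500) / 271.0 = 56.83 mg/L.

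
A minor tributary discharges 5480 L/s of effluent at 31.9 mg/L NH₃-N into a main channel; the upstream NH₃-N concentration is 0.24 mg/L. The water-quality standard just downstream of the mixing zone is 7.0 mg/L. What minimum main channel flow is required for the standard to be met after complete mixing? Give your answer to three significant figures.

20200 L/s

Set C_mix = 7.0: (Q·0.2400 + 5480·31.90) / (Q + 5480) = 7.0
→ Q = 5480·(31.90 − 7.0)/(7.0 − 0.2400) = 20190 L/s.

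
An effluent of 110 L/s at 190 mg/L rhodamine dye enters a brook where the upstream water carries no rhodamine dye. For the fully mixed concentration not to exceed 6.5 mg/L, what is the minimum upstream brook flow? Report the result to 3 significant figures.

Set C_mix = 6.5: (Q·0 + 110.0·190.0) / (Q + 110.0) = 6.5
→ Q = 110.0·(190.0 − 6.5)/(6.5 − 0) = 3105 L/s.

3110 L/s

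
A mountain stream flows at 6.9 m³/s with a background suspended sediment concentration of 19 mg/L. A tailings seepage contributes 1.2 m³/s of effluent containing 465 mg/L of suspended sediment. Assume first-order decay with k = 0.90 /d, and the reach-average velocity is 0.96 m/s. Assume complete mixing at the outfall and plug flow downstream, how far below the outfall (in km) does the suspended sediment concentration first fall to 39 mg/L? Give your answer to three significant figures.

71.9 km

Mixed concentration C = ΣQC/ΣQ = (6.900·19.00 + 1.200·465.0) / 8.100 = 689.1/8.100 = 85.07 mg/L.
Set 85.07·exp(−k·t) = 39 → t = ln(85.07/39)/k = 74880 s = 20.80 h.
Distance = v·t = 0.96·74880 = 71880 m = 71.88 km.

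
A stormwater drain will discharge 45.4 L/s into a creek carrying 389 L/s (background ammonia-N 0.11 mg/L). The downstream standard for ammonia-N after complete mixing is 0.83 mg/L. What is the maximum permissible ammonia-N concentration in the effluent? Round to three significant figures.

7.00 mg/L

At the limit, (Qr·Cr + Qe·Cₑ)/(Qr + Qe) = 0.83:
Cₑ = (434.4·0.83 − 389.0·0.1100) / 45.40 = 6.999 mg/L.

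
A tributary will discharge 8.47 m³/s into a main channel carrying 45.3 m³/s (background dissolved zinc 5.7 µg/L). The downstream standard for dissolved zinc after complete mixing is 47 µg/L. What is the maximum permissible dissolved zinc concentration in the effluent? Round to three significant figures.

268 µg/L

At the limit, (Qr·Cr + Qe·Cₑ)/(Qr + Qe) = 47:
Cₑ = (53.77·47 − 45.30·5.700) / 8.470 = 267.9 µg/L.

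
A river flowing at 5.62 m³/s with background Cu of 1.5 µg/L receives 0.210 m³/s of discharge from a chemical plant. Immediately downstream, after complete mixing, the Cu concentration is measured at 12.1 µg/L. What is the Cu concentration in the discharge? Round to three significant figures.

296 µg/L

Mass balance: 5.620·1.500 + 0.2100·Cₑ = 5.830·12.10
→ Cₑ = (5.830·12.10 − 5.620·1.500) / 0.2100 = 295.8 µg/L.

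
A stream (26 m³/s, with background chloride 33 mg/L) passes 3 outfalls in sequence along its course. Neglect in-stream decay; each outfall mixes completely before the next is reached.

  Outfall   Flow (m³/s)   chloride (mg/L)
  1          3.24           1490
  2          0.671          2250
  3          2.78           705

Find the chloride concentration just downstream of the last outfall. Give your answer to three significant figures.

Below outfall 1: Q → 29.24 m³/s, C = (26.00·33.00 + 3.240·1490)/29.24 = 194.4 mg/L.
Below outfall 2: Q → 29.91 m³/s, C = (29.24·194.4 + 0.6710·2250)/29.91 = 240.6 mg/L.
Below outfall 3: Q → 32.69 m³/s, C = (29.91·240.6 + 2.780·705.0)/32.69 = 280.1 mg/L.

280 mg/L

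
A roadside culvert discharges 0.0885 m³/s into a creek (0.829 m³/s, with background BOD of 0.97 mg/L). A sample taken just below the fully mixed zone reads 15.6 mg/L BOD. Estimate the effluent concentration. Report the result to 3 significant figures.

153 mg/L

Mass balance: 0.8290·0.9700 + 0.08850·Cₑ = 0.9175·15.60
→ Cₑ = (0.9175·15.60 − 0.8290·0.9700) / 0.08850 = 152.6 mg/L.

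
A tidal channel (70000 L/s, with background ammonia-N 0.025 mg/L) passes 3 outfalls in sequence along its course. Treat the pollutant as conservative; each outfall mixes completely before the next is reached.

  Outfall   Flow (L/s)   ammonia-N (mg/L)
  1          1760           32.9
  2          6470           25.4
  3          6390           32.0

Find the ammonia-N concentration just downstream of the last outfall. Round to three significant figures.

Outfall 1: combined Q = 71760 L/s; C = (70000·0.02500 + 1760·32.90)/71760 = 0.8313 mg/L.
Outfall 2: combined Q = 78230 L/s; C = (71760·0.8313 + 6470·25.40)/78230 = 2.863 mg/L.
Outfall 3: combined Q = 84620 L/s; C = (78230·2.863 + 6390·32.00)/84620 = 5.063 mg/L.

5.06 mg/L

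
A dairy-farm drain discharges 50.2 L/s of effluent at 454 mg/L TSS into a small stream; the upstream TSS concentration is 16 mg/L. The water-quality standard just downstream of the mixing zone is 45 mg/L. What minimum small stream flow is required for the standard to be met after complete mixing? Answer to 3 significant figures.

Set C_mix = 45: (Q·16.00 + 50.20·454.0) / (Q + 50.20) = 45
→ Q = 50.20·(454.0 − 45)/(45 − 16.00) = 708.0 L/s.

708 L/s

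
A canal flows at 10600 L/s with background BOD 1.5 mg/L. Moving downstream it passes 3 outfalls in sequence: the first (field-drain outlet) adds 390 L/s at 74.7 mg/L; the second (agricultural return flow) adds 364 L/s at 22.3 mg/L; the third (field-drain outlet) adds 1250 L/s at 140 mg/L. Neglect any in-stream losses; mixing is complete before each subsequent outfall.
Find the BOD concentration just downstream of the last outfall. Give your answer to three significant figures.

18.1 mg/L

After outfall 1: Q = 10600 + 390.0 = 10990 L/s; C = (10600·1.500 + 390.0·74.70)/10990 = 4.098 mg/L.
After outfall 2: Q = 10990 + 364.0 = 11350 L/s; C = (10990·4.098 + 364.0·22.30)/11350 = 4.681 mg/L.
After outfall 3: Q = 11350 + 1250 = 12600 L/s; C = (11350·4.681 + 1250·140.0)/12600 = 18.10 mg/L.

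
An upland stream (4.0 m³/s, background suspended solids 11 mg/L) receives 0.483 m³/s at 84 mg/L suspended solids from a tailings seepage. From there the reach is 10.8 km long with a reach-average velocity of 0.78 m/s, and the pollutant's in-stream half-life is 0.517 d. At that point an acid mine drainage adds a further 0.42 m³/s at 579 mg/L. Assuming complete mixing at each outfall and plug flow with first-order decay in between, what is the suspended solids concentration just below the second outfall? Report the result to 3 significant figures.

63.5 mg/L

Mixed concentration C = ΣQC/ΣQ = (4.000·11.00 + 0.4830·84.00) / 4.483 = 84.57/4.483 = 18.87 mg/L; combined flow 4.483 m³/s.
Travel time t = 10.8·1000 / 0.78 = 13850 s = 3.846 h.
Half-life 0.517 d → k = ln 2 / 0.517 = 1.341 d⁻¹.
First-order decay: C = 18.87·exp(−k·t) = 18.87·0.8067 = 15.22 mg/L.
At the second outfall, C = (4.483·15.22 + 0.4200·579.0) / (4.483 + 0.4200) = 63.51 mg/L.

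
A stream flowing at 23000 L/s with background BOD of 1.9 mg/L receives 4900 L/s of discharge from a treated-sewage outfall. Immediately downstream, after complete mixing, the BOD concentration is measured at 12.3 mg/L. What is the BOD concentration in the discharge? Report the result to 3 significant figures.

Mass balance: 23000·1.900 + 4900·Cₑ = 27900·12.30
→ Cₑ = (27900·12.30 − 23000·1.900) / 4900 = 61.12 mg/L.

61.1 mg/L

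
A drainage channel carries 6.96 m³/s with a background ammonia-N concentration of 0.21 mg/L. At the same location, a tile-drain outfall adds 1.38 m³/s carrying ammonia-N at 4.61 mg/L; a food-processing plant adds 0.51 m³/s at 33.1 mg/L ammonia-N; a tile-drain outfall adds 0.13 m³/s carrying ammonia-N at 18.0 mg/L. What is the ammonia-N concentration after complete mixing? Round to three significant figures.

Flow-weighted average: C = (6.960·0.2100 + 1.380·4.610 + 0.5100·33.10 + 0.1300·18.00) / 8.980 = 27.04/8.980 = 3.012 mg/L.

3.01 mg/L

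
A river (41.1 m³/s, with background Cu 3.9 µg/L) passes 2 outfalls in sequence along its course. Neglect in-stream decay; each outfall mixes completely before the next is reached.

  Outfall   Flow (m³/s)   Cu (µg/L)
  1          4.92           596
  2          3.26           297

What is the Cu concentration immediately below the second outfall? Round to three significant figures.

After outfall 1: Q = 41.10 + 4.920 = 46.02 m³/s; C = (41.10·3.900 + 4.920·596.0)/46.02 = 67.20 µg/L.
After outfall 2: Q = 46.02 + 3.260 = 49.28 m³/s; C = (46.02·67.20 + 3.260·297.0)/49.28 = 82.40 µg/L.

82.4 µg/L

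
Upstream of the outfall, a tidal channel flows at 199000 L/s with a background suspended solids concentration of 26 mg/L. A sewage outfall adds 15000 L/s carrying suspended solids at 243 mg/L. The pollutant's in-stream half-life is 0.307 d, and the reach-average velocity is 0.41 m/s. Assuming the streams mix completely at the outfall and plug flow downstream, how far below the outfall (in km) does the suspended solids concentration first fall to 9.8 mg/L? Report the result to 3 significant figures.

Mixed concentration C = ΣQC/ΣQ = (199000·26.00 + 15000·243.0) / 214000 = 8819000/214000 = 41.21 mg/L.
Half-life 0.307 d → k = ln 2 / 0.307 = 2.258 d⁻¹.
Set 41.21·exp(−k·t) = 9.8 → t = ln(41.21/9.8)/k = 54960 s = 15.27 h.
Distance = v·t = 0.41·54960 = 22530 m = 22.53 km.

22.5 km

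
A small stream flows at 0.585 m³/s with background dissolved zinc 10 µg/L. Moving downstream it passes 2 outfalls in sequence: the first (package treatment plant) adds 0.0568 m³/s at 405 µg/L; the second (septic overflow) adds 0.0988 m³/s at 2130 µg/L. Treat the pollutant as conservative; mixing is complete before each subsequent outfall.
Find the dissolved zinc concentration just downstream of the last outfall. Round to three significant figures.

323 µg/L

Outfall 1: combined Q = 0.6418 m³/s; C = (0.5850·10.00 + 0.05680·405.0)/0.6418 = 44.96 µg/L.
Outfall 2: combined Q = 0.7406 m³/s; C = (0.6418·44.96 + 0.09880·2130)/0.7406 = 323.1 µg/L.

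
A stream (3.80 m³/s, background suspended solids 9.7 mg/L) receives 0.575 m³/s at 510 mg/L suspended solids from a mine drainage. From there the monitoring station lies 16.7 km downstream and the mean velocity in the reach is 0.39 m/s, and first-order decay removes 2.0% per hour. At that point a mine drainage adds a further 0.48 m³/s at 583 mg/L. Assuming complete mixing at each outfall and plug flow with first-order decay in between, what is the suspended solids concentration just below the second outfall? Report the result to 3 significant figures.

111 mg/L

After mixing, C = (3.800·9.700 + 0.5750·510.0) / 4.375 = 330.1/4.375 = 75.45 mg/L; combined flow 4.375 m³/s.
Travel time t = 16.7·1000 / 0.39 = 42820 s = 11.89 h.
2.0%/h lost → k = −ln(1 − 0.02) = 0.02020 h⁻¹.
Applying C = C₀e^(−kt): 75.45 × 0.7864 = 59.34 mg/L.
Second outfall: C = (4.375·59.34 + 0.4800·583.0)/4.855 = 111.1 mg/L.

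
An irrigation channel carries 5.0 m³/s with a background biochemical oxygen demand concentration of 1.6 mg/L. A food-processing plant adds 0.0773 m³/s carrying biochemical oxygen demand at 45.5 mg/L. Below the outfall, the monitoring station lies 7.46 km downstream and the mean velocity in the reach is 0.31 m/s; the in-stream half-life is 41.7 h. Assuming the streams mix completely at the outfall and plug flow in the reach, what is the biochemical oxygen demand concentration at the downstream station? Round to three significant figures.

Mixed concentration C = ΣQC/ΣQ = (5.000·1.600 + 0.07730·45.50) / 5.077 = 11.52/5.077 = 2.268 mg/L.
Travel time t = 7.46·1000 / 0.31 = 24060 s = 6.685 h.
Half-life 41.7 h → k = ln 2 / 41.7 = 0.01662 h⁻¹ = 0.3989 d⁻¹.
After decay, C = 2.268 × e^(−kt) = 2.268 × 0.8948 = 2.030 mg/L.

2.03 mg/L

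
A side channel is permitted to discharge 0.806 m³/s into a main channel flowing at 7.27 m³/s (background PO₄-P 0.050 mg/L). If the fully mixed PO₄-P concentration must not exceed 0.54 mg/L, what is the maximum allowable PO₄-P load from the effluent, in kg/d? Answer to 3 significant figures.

345 kg/d

Mass balance at the limit: 7.270·0.05000 + 0.8060·Cₑ = 8.076·0.54 → Cₑ = 4.960 mg/L.
Load = 0.8060 m³/s × 4.960 g/m³ × 86 400 s/d = 345.4 kg/d.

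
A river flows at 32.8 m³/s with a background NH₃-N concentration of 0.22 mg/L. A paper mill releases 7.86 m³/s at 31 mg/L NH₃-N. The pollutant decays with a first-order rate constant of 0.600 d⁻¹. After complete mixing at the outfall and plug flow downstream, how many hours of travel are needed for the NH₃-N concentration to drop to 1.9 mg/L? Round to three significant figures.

After mixing, C = (32.80·0.2200 + 7.860·31.00) / 40.66 = 250.9/40.66 = 6.170 mg/L.
6.170·exp(−k·t) = 1.9 → t = ln(6.170/1.9)/k = 169600 s = 47.11 h.

47.1 h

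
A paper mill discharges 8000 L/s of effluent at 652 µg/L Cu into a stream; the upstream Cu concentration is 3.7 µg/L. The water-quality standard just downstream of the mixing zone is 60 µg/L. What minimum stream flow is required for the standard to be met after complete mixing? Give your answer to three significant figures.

84100 L/s

Set C_mix = 60: (Q·3.700 + 8000·652.0) / (Q + 8000) = 60
→ Q = 8000·(652.0 − 60)/(60 − 3.700) = 84120 L/s.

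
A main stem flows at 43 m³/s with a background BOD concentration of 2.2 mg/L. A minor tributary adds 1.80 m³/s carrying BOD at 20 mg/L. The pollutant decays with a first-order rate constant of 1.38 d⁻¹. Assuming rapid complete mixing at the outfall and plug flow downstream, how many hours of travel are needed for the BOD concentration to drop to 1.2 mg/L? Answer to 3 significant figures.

Mass balance: C = (43.00·2.200 + 1.800·20.00) / 44.80 = 130.6/44.80 = 2.915 mg/L.
2.915·exp(−k·t) = 1.2 → t = ln(2.915/1.2)/k = 55570 s = 15.44 h.

15.4 h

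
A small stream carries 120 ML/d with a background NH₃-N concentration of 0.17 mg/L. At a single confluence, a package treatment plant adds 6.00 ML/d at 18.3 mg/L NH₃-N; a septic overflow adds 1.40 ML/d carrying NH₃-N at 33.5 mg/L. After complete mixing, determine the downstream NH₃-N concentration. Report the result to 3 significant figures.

1.39 mg/L

Conservation of mass: C = (120.0·0.1700 + 6.000·18.30 + 1.400·33.50) / 127.4 = 177.1/127.4 = 1.390 mg/L.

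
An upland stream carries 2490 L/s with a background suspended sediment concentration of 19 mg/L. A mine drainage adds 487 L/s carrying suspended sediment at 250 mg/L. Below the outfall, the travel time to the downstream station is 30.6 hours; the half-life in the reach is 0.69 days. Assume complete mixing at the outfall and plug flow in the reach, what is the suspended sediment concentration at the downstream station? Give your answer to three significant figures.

15.8 mg/L

Conservation of mass: C = (2490·19.00 + 487.0·250.0) / 2977 = 169100/2977 = 56.79 mg/L.
Half-life 0.69 d → k = ln 2 / 0.69 = 1.005 d⁻¹.
First-order decay: C = 56.79·exp(−k·t) = 56.79·0.2778 = 15.78 mg/L.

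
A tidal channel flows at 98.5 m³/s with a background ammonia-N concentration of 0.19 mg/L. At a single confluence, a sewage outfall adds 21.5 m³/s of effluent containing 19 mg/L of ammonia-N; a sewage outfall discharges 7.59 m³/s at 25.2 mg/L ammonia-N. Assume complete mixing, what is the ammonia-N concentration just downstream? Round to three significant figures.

4.85 mg/L

After mixing, C = (98.50·0.1900 + 21.50·19.00 + 7.590·25.20) / 127.6 = 618.5/127.6 = 4.847 mg/L.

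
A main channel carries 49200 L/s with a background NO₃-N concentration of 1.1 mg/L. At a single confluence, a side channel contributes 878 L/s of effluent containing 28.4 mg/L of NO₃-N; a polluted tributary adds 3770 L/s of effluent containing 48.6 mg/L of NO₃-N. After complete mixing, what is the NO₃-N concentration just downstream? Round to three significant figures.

Flow-weighted average: C = (49200·1.100 + 878.0·28.40 + 3770·48.60) / 53850 = 262300/53850 = 4.871 mg/L.

4.87 mg/L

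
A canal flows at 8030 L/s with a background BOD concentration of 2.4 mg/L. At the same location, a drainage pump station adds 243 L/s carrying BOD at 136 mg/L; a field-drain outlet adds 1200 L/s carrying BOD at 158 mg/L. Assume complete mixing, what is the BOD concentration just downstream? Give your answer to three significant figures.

After mixing, C = (8030·2.400 + 243.0·136.0 + 1200·158.0) / 9473 = 241900/9473 = 25.54 mg/L.

25.5 mg/L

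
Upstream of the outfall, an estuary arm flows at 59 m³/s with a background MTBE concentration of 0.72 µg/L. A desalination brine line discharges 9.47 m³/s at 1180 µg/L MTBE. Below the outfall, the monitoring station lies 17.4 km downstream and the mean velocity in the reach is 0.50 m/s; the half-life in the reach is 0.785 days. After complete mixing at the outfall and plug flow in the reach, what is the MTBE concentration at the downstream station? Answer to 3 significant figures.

115 µg/L

Mass balance: C = (59.00·0.7200 + 9.470·1180) / 68.47 = 11220/68.47 = 163.8 µg/L.
Travel time t = 17.4·1000 / 0.50 = 34800 s = 9.667 h.
Half-life 0.785 d → k = ln 2 / 0.785 = 0.8830 d⁻¹.
Applying C = C₀e^(−kt): 163.8 × 0.7007 = 114.8 µg/L.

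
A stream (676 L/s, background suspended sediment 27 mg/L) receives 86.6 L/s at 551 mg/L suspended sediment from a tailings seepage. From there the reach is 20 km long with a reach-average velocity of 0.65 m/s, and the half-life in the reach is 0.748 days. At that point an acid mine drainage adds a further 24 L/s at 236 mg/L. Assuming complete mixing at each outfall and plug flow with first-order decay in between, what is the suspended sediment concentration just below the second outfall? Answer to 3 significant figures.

67.5 mg/L

After mixing, C = (676.0·27.00 + 86.60·551.0) / 762.6 = 65970/762.6 = 86.50 mg/L; combined flow 762.6 L/s.
Travel time t = 20·1000 / 0.65 = 30770 s = 8.547 h.
Half-life 0.748 d → k = ln 2 / 0.748 = 0.9267 d⁻¹.
First-order decay: C = 86.50·exp(−k·t) = 86.50·0.7189 = 62.19 mg/L.
Second outfall: C = (762.6·62.19 + 24.00·236.0)/786.6 = 67.49 mg/L.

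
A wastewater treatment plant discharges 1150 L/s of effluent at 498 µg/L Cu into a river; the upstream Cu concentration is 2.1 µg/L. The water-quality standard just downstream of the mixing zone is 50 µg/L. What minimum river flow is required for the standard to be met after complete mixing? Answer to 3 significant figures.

10800 L/s

Set C_mix = 50: (Q·2.100 + 1150·498.0) / (Q + 1150) = 50
→ Q = 1150·(498.0 − 50)/(50 − 2.100) = 10760 L/s.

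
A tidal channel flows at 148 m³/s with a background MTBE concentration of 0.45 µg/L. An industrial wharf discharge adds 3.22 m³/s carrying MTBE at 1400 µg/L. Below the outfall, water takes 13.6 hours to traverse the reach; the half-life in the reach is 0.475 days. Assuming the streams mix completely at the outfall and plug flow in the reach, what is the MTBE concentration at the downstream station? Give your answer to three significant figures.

13.2 µg/L

Conservation of mass: C = (148.0·0.4500 + 3.220·1400) / 151.2 = 4575/151.2 = 30.25 µg/L.
Half-life 0.475 d → k = ln 2 / 0.475 = 1.459 d⁻¹.
After decay, C = 30.25 × e^(−kt) = 30.25 × 0.4374 = 13.23 µg/L.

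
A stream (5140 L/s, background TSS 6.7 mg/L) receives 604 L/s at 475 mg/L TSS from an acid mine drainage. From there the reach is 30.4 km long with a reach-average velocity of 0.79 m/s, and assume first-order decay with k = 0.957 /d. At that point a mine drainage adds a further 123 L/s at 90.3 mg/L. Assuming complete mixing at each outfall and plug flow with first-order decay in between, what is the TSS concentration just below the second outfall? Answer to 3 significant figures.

Flow-weighted average: C = (5140·6.700 + 604.0·475.0) / 5744 = 321300/5744 = 55.94 mg/L; combined flow 5744 L/s.
Travel time t = 30.4·1000 / 0.79 = 38480 s = 10.69 h.
First-order decay: C = 55.94·exp(−k·t) = 55.94·0.6530 = 36.53 mg/L.
Second outfall: C = (5744·36.53 + 123.0·90.30)/5867 = 37.66 mg/L.

37.7 mg/L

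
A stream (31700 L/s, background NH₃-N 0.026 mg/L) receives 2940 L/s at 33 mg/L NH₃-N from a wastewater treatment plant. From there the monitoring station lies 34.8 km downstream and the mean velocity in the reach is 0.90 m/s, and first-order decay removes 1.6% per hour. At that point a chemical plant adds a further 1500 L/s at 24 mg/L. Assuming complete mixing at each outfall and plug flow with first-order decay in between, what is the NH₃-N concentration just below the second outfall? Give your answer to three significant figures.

3.27 mg/L

Conservation of mass: C = (31700·0.02600 + 2940·33.00) / 34640 = 97840/34640 = 2.825 mg/L; combined flow 34640 L/s.
Travel time t = 34.8·1000 / 0.90 = 38670 s = 10.74 h.
1.6%/h lost → k = −ln(1 − 0.016) = 0.01613 h⁻¹.
Applying C = C₀e^(−kt): 2.825 × 0.8409 = 2.375 mg/L.
At the second outfall, C = (34640·2.375 + 1500·24.00) / (34640 + 1500) = 3.273 mg/L.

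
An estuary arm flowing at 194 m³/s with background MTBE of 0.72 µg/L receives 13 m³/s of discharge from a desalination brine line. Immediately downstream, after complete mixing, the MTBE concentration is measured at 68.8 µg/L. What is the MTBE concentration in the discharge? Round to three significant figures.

1080 µg/L

Mass balance: 194.0·0.7200 + 13.00·Cₑ = 207.0·68.80
→ Cₑ = (207.0·68.80 − 194.0·0.7200) / 13.00 = 1085 µg/L.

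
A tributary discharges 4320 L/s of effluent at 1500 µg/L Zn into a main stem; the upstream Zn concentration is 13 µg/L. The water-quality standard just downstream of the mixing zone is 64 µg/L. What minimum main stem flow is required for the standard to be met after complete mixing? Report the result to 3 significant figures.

Set C_mix = 64: (Q·13.00 + 4320·1500) / (Q + 4320) = 64
→ Q = 4320·(1500 − 64)/(64 − 13.00) = 121600 L/s.

122000 L/s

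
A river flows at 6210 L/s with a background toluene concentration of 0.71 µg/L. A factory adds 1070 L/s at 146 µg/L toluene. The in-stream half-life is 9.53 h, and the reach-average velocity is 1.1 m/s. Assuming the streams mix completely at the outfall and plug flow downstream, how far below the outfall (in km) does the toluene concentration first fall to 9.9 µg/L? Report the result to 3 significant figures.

43.6 km

Flow-weighted average: C = (6210·0.7100 + 1070·146.0) / 7280 = 160600/7280 = 22.06 µg/L.
Half-life 9.53 h → k = ln 2 / 9.53 = 0.07273 h⁻¹ = 1.746 d⁻¹.
Set 22.06·exp(−k·t) = 9.9 → t = ln(22.06/9.9)/k = 39670 s = 11.02 h.
Distance = v·t = 1.1·39670 = 43630 m = 43.63 km.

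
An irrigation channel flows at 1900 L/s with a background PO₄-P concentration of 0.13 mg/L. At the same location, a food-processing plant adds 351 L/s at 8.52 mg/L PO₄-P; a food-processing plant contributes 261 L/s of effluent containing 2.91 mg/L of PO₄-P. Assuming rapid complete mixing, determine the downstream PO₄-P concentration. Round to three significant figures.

1.59 mg/L

Mixed concentration C = ΣQC/ΣQ = (1900·0.1300 + 351.0·8.520 + 261.0·2.910) / 2512 = 3997/2512 = 1.591 mg/L.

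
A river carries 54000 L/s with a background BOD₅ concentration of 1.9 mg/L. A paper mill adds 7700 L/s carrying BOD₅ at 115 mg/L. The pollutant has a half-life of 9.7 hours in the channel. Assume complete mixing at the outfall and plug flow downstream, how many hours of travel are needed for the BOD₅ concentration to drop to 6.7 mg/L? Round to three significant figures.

Flow-weighted average: C = (54000·1.900 + 7700·115.0) / 61700 = 988100/61700 = 16.01 mg/L.
Half-life 9.7 h → k = ln 2 / 9.7 = 0.07146 h⁻¹ = 1.715 d⁻¹.
16.01·exp(−k·t) = 6.7 → t = ln(16.01/6.7)/k = 43900 s = 12.19 h.

12.2 h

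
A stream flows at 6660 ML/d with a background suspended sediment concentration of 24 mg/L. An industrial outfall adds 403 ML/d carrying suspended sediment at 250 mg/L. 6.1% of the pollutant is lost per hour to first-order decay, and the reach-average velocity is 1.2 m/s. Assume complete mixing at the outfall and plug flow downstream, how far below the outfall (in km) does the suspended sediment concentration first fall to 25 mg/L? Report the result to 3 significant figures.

26.7 km

After mixing, C = (6660·24.00 + 403.0·250.0) / 7063 = 260600/7063 = 36.90 mg/L.
6.1%/h lost → k = −ln(1 − 0.061) = 0.06294 h⁻¹.
Set 36.90·exp(−k·t) = 25 → t = ln(36.90/25)/k = 22260 s = 6.184 h.
Distance = v·t = 1.2·22260 = 26710 m = 26.71 km.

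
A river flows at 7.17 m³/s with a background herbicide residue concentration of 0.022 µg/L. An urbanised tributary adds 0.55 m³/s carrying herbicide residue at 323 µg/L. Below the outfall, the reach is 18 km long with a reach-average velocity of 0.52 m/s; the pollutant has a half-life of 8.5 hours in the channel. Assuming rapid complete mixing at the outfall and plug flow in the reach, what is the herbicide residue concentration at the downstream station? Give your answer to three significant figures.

Conservation of mass: C = (7.170·0.02200 + 0.5500·323.0) / 7.720 = 177.8/7.720 = 23.03 µg/L.
Travel time t = 18·1000 / 0.52 = 34620 s = 9.615 h.
Half-life 8.5 h → k = ln 2 / 8.5 = 0.08155 h⁻¹ = 1.957 d⁻¹.
After decay, C = 23.03 × e^(−kt) = 23.03 × 0.4565 = 10.51 µg/L.

10.5 µg/L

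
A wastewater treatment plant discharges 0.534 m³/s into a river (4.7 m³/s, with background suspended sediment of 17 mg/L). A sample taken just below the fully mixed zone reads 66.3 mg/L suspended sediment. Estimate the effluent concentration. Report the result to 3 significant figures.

Mass balance: 4.700·17.00 + 0.5340·Cₑ = 5.234·66.30
→ Cₑ = (5.234·66.30 − 4.700·17.00) / 0.5340 = 500.2 mg/L.

500 mg/L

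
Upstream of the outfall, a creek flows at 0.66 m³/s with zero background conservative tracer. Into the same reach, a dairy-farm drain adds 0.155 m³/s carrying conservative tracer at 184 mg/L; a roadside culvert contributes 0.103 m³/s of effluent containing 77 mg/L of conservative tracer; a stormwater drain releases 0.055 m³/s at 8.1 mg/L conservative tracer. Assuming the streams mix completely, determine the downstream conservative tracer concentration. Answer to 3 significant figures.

After mixing, C = (0.6600·0 + 0.1550·184.0 + 0.1030·77.00 + 0.05500·8.100) / 0.9730 = 36.90/0.9730 = 37.92 mg/L.

37.9 mg/L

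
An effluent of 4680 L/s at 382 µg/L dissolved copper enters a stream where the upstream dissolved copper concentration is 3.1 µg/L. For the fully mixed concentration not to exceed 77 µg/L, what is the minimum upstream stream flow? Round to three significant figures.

19300 L/s

Set C_mix = 77: (Q·3.100 + 4680·382.0) / (Q + 4680) = 77
→ Q = 4680·(382.0 − 77)/(77 − 3.100) = 19320 L/s.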